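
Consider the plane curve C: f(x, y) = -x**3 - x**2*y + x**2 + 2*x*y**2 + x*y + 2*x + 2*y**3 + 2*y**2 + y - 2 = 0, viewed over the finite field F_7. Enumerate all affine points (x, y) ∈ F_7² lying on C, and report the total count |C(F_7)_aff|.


Affine F_7-points: {(1, 0), (1, 1), (1, 4), (3, 0), (4, 0), (5, 6), (6, 3)}; count = 7.

For each of the 49 pairs (x, y) ∈ F_7², evaluate f(x, y) mod 7. Record the zeros.
  x = 0: [0↦5, 1↦3, 2↦3, 3↦3, 4↦1, 5↦2, 6↦4]  zeros at y ∈ ∅
  x = 1: [0↦0, 1↦0, 2↦6, 3↦2, 4↦0, 5↦5, 6↦1]  zeros at y ∈ {0, 1, 4}
  x = 2: [0↦5, 1↦5, 2↦1, 3↦5, 4↦1, 5↦1, 6↦3]  zeros at y ∈ ∅
  x = 3: [0↦0, 1↦5, 2↦3, 3↦6, 4↦5, 5↦5, 6↦4]  zeros at y ∈ {0}
  x = 4: [0↦0, 1↦1, 2↦6, 3↦6, 4↦6, 5↦4, 6↦5]  zeros at y ∈ {0}
  x = 5: [0↦6, 1↦1, 2↦4, 3↦6, 4↦5, 5↦6, 6↦0]  zeros at y ∈ {6}
  x = 6: [0↦5, 1↦6, 2↦5, 3↦0, 4↦3, 5↦5, 6↦4]  zeros at y ∈ {3}
Collecting zeros: affine points = {(1, 0), (1, 1), (1, 4), (3, 0), (4, 0), (5, 6), (6, 3)}.
Total count |C(F_7)_aff| = 7.


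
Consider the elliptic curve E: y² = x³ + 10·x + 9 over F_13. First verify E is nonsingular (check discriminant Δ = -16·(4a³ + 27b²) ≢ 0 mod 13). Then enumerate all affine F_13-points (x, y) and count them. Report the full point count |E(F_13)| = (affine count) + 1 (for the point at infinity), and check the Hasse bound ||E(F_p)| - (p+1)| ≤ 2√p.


Affine points = {(0, 3), (0, 10), (3, 1), (3, 12), (4, 3), (4, 10), (6, 5), (6, 8), (8, 4), (8, 9), (9, 3), (9, 10), (10, 2), (10, 11)}; affine count = 14; |E(F_13)| = 15.

Discriminant check: Δ ∝ 4a³ + 27b² = 4·10³ + 27·9² = 4·1000 + 27·81 ≡ 12 (mod 13). Nonzero ⇒ E is nonsingular.
For each x ∈ F_13, compute rhs = x³ + 10·x + 9 mod 13, then count y ∈ F_13 with y² ≡ rhs.
  x = 0: rhs = 9, matching y values: 3, 10 (2 points).
  x = 1: rhs = 7, matching y values: none (0 points).
  x = 2: rhs = 11, matching y values: none (0 points).
  x = 3: rhs = 1, matching y values: 1, 12 (2 points).
  x = 4: rhs = 9, matching y values: 3, 10 (2 points).
  x = 5: rhs = 2, matching y values: none (0 points).
  x = 6: rhs = 12, matching y values: 5, 8 (2 points).
  x = 7: rhs = 6, matching y values: none (0 points).
  x = 8: rhs = 3, matching y values: 4, 9 (2 points).
  x = 9: rhs = 9, matching y values: 3, 10 (2 points).
  x = 10: rhs = 4, matching y values: 2, 11 (2 points).
  x = 11: rhs = 7, matching y values: none (0 points).
  x = 12: rhs = 11, matching y values: none (0 points).
Total affine count: 14.
Full point count |E(F_13)| = 14 + 1 = 15.
Hasse bound: |15 − (13+1)| = |1| = 1 ≤ 2√13 ≈ 7.2111 ✓.


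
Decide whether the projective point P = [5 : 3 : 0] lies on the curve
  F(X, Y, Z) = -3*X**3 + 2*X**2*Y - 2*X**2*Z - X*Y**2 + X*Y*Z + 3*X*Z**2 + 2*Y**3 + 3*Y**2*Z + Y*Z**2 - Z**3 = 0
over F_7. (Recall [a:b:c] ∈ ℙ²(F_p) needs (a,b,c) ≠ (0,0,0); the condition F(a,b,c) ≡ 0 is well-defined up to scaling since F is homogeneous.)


F(5,3,0) ≡ 1 (mod 7); P is NOT on the curve.

Evaluate F(5, 3, 0) term-by-term (mod 7).
  -3*X**3 ↦ -3·125·1·1 = -375
  2*X**2*Y ↦ 2·25·3·1 = 150
  -2*X**2*Z ↦ -2·25·1·0 = 0
  -X*Y**2 ↦ -1·5·9·1 = -45
  X*Y*Z ↦ 1·5·3·0 = 0
  3*X*Z**2 ↦ 3·5·1·0 = 0
  2*Y**3 ↦ 2·1·27·1 = 54
  3*Y**2*Z ↦ 3·1·9·0 = 0
  Y*Z**2 ↦ 1·1·3·0 = 0
  -Z**3 ↦ -1·1·1·0 = 0
Sum: F(5, 3, 0) = (-375) + (150) + (0) + (-45) + (0) + (0) + (54) + (0) + (0) + (0) = -216.
Reducing mod 7: -216 ≡ 1 (mod 7).
Since F(a, b, c) ≡ 1 ≠ 0 (mod 7), P does NOT lie on the curve.


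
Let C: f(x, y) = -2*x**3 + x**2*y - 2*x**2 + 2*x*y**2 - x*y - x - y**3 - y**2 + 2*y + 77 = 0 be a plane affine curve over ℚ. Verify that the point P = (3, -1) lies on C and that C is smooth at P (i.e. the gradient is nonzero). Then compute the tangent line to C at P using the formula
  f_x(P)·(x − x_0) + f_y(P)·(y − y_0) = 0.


Tangent line at P: -70*x - 5*y + 205 = 0.

Step 1: f(3, -1) = 0, so P lies on C.
Step 2: partial derivatives
  f_x(x, y) = -6*x**2 + 2*x*y - 4*x + 2*y**2 - y - 1, f_y(x, y) = x**2 + 4*x*y - x - 3*y**2 - 2*y + 2.
  f_x(P) = -70, f_y(P) = -5 (gradient nonzero, so P is smooth).
Step 3: tangent line at P: -70·(x − 3) + -5·(y − -1) = 0.
Expanding: -70*x - 5*y + 205 = 0.


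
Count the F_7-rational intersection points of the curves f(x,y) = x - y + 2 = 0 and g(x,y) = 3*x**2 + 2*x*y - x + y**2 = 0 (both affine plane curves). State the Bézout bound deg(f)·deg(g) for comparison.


Common zeros: {(2, 4), (5, 0)}; count = 2; Bézout bound = 2.

deg(f) = 1, deg(g) = 2, so Bézout bound = 2.
Scan x ∈ F_7. For each x, list the y ∈ F_7 with f(x, y) ≡ 0 and those with g(x, y) ≡ 0 (mod 7); the common zeros in that column are the intersection.
  x = 0: f ≡ 0 at y ∈ {2}; g ≡ 0 at y ∈ {0}; common: ∅.
  x = 1: f ≡ 0 at y ∈ {3}; g ≡ 0 at y ∈ ∅; common: ∅.
  x = 2: f ≡ 0 at y ∈ {4}; g ≡ 0 at y ∈ {4, 6}; common: {4}.
  x = 3: f ≡ 0 at y ∈ {5}; g ≡ 0 at y ∈ ∅; common: ∅.
  x = 4: f ≡ 0 at y ∈ {6}; g ≡ 0 at y ∈ {3}; common: ∅.
  x = 5: f ≡ 0 at y ∈ {0}; g ≡ 0 at y ∈ {0, 4}; common: {0}.
  x = 6: f ≡ 0 at y ∈ {1}; g ≡ 0 at y ∈ {3, 6}; common: ∅.
Collecting: common zeros = {(2, 4), (5, 0)}, so the count is 2.
Comparison with the Bézout bound: 2 ≤ 2 = deg(f)·deg(g), as expected for curves with no common component (the bound is attained).


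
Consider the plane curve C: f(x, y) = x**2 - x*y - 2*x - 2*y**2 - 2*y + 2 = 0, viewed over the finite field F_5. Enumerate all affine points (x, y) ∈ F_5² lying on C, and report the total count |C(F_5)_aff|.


Affine F_5-points: {(0, 2), (3, 0), (4, 0), (4, 2)}; count = 4.

For each of the 25 pairs (x, y) ∈ F_5², evaluate f(x, y) mod 5. Record the zeros.
  x = 0: [0↦2, 1↦3, 2↦0, 3↦3, 4↦2]  zeros at y ∈ {2}
  x = 1: [0↦1, 1↦1, 2↦2, 3↦4, 4↦2]  zeros at y ∈ ∅
  x = 2: [0↦2, 1↦1, 2↦1, 3↦2, 4↦4]  zeros at y ∈ ∅
  x = 3: [0↦0, 1↦3, 2↦2, 3↦2, 4↦3]  zeros at y ∈ {0}
  x = 4: [0↦0, 1↦2, 2↦0, 3↦4, 4↦4]  zeros at y ∈ {0, 2}
Collecting zeros: affine points = {(0, 2), (3, 0), (4, 0), (4, 2)}.
Total count |C(F_5)_aff| = 4.


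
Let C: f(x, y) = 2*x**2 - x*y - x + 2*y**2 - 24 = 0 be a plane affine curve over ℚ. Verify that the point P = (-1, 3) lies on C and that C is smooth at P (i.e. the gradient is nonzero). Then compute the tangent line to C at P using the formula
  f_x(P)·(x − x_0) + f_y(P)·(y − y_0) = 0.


Tangent line at P: -8*x + 13*y - 47 = 0.

Step 1: f(-1, 3) = 0, so P lies on C.
Step 2: partial derivatives
  f_x(x, y) = 4*x - y - 1, f_y(x, y) = -x + 4*y.
  f_x(P) = -8, f_y(P) = 13 (gradient nonzero, so P is smooth).
Step 3: tangent line at P: -8·(x − -1) + 13·(y − 3) = 0.
Expanding: -8*x + 13*y - 47 = 0.


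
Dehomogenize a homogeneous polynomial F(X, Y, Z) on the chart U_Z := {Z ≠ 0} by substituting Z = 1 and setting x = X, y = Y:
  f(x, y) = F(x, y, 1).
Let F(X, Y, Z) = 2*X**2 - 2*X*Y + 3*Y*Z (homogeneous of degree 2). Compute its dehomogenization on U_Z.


f(x, y) = 2*x**2 - 2*x*y + 3*y

On U_Z we set Z = 1. Each monomial c·X^i·Y^j·Z^k in F becomes c·x^i·y^j·1^k = c·x^i·y^j.
Substituting Z = 1: F(X, Y, 1) = 2*x**2 - 2*x*y + 3*y.
Note: deg(f) ≤ deg(F) = 2; strict inequality happens when F is divisible by Z (lost terms).


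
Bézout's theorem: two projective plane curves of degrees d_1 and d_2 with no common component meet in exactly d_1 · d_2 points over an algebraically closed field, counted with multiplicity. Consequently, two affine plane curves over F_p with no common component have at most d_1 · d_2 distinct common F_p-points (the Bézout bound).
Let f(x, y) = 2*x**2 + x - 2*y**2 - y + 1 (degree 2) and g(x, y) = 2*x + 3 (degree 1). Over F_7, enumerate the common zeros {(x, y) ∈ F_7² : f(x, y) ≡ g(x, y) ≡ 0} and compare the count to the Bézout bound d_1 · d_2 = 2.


Common zeros: ∅; count = 0; Bézout bound = 2.

deg(f) = 2, deg(g) = 1, so Bézout bound = 2.
Scan x ∈ F_7. For each x, list the y ∈ F_7 with f(x, y) ≡ 0 and those with g(x, y) ≡ 0 (mod 7); the common zeros in that column are the intersection.
  x = 0: f ≡ 0 at y ∈ {4, 6}; g ≡ 0 at y ∈ ∅; common: ∅.
  x = 1: f ≡ 0 at y ∈ ∅; g ≡ 0 at y ∈ ∅; common: ∅.
  x = 2: f ≡ 0 at y ∈ ∅; g ≡ 0 at y ∈ {0, 1, 2, 3, 4, 5, 6}; common: ∅.
  x = 3: f ≡ 0 at y ∈ {4, 6}; g ≡ 0 at y ∈ ∅; common: ∅.
  x = 4: f ≡ 0 at y ∈ ∅; g ≡ 0 at y ∈ ∅; common: ∅.
  x = 5: f ≡ 0 at y ∈ {0, 3}; g ≡ 0 at y ∈ ∅; common: ∅.
  x = 6: f ≡ 0 at y ∈ ∅; g ≡ 0 at y ∈ ∅; common: ∅.
Collecting: common zeros = ∅, so the count is 0.
Comparison with the Bézout bound: 0 ≤ 2 = deg(f)·deg(g), as expected for curves with no common component (the affine F_7-count falls short of the bound because intersections may lie at infinity, over extension fields, or carry multiplicity).


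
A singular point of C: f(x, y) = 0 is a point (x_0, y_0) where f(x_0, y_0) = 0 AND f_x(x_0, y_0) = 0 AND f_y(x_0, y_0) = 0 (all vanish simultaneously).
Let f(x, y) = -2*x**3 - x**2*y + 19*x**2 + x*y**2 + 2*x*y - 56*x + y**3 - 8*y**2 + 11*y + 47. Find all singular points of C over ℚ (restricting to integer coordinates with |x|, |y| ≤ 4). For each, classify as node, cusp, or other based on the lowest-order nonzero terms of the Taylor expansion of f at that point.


Singular points: {(3, 2)}; classification: node.

Compute partial derivatives:
  f_x = -6*x**2 - 2*x*y + 38*x + y**2 + 2*y - 56.
  f_y = -x**2 + 2*x*y + 2*x + 3*y**2 - 16*y + 11.
Scan x_0 ∈ {−4, ..., 4}. For each x_0, f_y(x_0, y) is a polynomial in y; find its integer roots y ∈ {−4, ..., 4}, then test f_x and f at those candidates.
  x = -4: f_y(-4, y) = 3*y**2 - 24*y - 13; no integer root y with |y| ≤ 4.
  x = -3: f_y(-3, y) = 3*y**2 - 22*y - 4; no integer root y with |y| ≤ 4.
  x = -2: f_y(-2, y) = 3*y**2 - 20*y + 3; no integer root y with |y| ≤ 4.
  x = -1: f_y(-1, y) = 3*y**2 - 18*y + 8; no integer root y with |y| ≤ 4.
  x = 0: f_y(0, y) = 3*y**2 - 16*y + 11; no integer root y with |y| ≤ 4.
  x = 1: f_y(1, y) = 3*y**2 - 14*y + 12; no integer root y with |y| ≤ 4.
  x = 2: f_y(2, y) = 3*y**2 - 12*y + 11; no integer root y with |y| ≤ 4.
  x = 3: f_y(3, y) = 3*y**2 - 10*y + 8; vanishes at y ∈ {2}. (3, 2): f_x = 0, f = 0 — SINGULAR.
  x = 4: f_y(4, y) = 3*y**2 - 8*y + 3; no integer root y with |y| ≤ 4.
Only singular point on the grid: (3, 2).
Classify: substitute x = 3 + u, y = 2 + v and expand: f = -2*u**3 - u**2*v - u**2 + u*v**2 + v**3 + v**2.
No constant or linear terms (consistent with a singular point). Quadratic part: -u**2 + v**2. Cubic part: -2*u**3 - u**2*v + u*v**2 + v**3.
The quadratic part v**2 - u**2 = (v − u)(v + u) splits into two distinct linear factors, so there are two distinct tangent lines y − 2 = ±(x − 3) — this is a node (ordinary double point).
Classification: node.


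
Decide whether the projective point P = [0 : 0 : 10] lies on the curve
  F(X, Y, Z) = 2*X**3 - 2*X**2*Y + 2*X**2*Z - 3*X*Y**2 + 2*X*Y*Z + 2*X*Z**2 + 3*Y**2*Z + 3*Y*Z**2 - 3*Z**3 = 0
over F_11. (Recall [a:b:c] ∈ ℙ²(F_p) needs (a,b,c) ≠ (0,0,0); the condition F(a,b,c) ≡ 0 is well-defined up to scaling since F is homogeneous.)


F(0,0,10) ≡ 3 (mod 11); P is NOT on the curve.

Evaluate F(0, 0, 10) term-by-term (mod 11).
  2*X**3 ↦ 2·0·1·1 = 0
  -2*X**2*Y ↦ -2·0·0·1 = 0
  2*X**2*Z ↦ 2·0·1·10 = 0
  -3*X*Y**2 ↦ -3·0·0·1 = 0
  2*X*Y*Z ↦ 2·0·0·10 = 0
  2*X*Z**2 ↦ 2·0·1·100 = 0
  3*Y**2*Z ↦ 3·1·0·10 = 0
  3*Y*Z**2 ↦ 3·1·0·100 = 0
  -3*Z**3 ↦ -3·1·1·1000 = -3000
Sum: F(0, 0, 10) = (0) + (0) + (0) + (0) + (0) + (0) + (0) + (0) + (-3000) = -3000.
Reducing mod 11: -3000 ≡ 3 (mod 11).
Since F(a, b, c) ≡ 3 ≠ 0 (mod 11), P does NOT lie on the curve.


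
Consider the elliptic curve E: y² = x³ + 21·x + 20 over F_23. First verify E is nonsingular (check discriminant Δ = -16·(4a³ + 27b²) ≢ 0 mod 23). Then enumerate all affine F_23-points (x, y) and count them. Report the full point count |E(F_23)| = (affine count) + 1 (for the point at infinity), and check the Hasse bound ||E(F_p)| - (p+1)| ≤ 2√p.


Affine points = {(2, 1), (2, 22), (3, 8), (3, 15), (7, 2), (7, 21), (9, 8), (9, 15), (11, 8), (11, 15), (13, 11), (13, 12), (16, 6), (16, 17), (17, 0), (21, 4), (21, 19)}; affine count = 17; |E(F_23)| = 18.

Discriminant check: Δ ∝ 4a³ + 27b² = 4·21³ + 27·20² = 4·9261 + 27·400 ≡ 4 (mod 23). Nonzero ⇒ E is nonsingular.
For each x ∈ F_23, compute rhs = x³ + 21·x + 20 mod 23, then count y ∈ F_23 with y² ≡ rhs.
  x = 0: rhs = 20, matching y values: none (0 points).
  x = 1: rhs = 19, matching y values: none (0 points).
  x = 2: rhs = 1, matching y values: 1, 22 (2 points).
  x = 3: rhs = 18, matching y values: 8, 15 (2 points).
  x = 4: rhs = 7, matching y values: none (0 points).
  x = 5: rhs = 20, matching y values: none (0 points).
  x = 6: rhs = 17, matching y values: none (0 points).
  x = 7: rhs = 4, matching y values: 2, 21 (2 points).
  x = 8: rhs = 10, matching y values: none (0 points).
  x = 9: rhs = 18, matching y values: 8, 15 (2 points).
  x = 10: rhs = 11, matching y values: none (0 points).
  x = 11: rhs = 18, matching y values: 8, 15 (2 points).
  x = 12: rhs = 22, matching y values: none (0 points).
  x = 13: rhs = 6, matching y values: 11, 12 (2 points).
  x = 14: rhs = 22, matching y values: none (0 points).
  x = 15: rhs = 7, matching y values: none (0 points).
  x = 16: rhs = 13, matching y values: 6, 17 (2 points).
  x = 17: rhs = 0, matching y values: 0 (1 points).
  x = 18: rhs = 20, matching y values: none (0 points).
  x = 19: rhs = 10, matching y values: none (0 points).
  x = 20: rhs = 22, matching y values: none (0 points).
  x = 21: rhs = 16, matching y values: 4, 19 (2 points).
  x = 22: rhs = 21, matching y values: none (0 points).
Total affine count: 17.
Full point count |E(F_23)| = 17 + 1 = 18.
Hasse bound: |18 − (23+1)| = |-6| = 6 ≤ 2√23 ≈ 9.5917 ✓.


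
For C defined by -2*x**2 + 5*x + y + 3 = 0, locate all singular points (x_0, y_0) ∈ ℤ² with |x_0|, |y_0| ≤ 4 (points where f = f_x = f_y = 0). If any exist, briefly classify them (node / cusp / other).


No singular points in the scanned grid; C is smooth there.

Compute partial derivatives:
  f_x = 5 - 4*x.
  f_y = 1.
f_y = 1 is a nonzero constant, so f_y never vanishes: no point (x, y) can satisfy f = f_x = f_y = 0. In particular no (x, y) ∈ {−4, ..., 4}² is singular; the curve is smooth.


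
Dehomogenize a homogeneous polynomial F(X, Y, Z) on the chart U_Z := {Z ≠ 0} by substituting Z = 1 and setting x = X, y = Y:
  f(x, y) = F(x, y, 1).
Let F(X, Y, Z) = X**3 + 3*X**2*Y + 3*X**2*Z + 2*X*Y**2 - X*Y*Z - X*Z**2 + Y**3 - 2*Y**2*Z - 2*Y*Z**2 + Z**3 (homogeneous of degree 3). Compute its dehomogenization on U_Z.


f(x, y) = x**3 + 3*x**2*y + 3*x**2 + 2*x*y**2 - x*y - x + y**3 - 2*y**2 - 2*y + 1

On U_Z we set Z = 1. Each monomial c·X^i·Y^j·Z^k in F becomes c·x^i·y^j·1^k = c·x^i·y^j.
Substituting Z = 1: F(X, Y, 1) = x**3 + 3*x**2*y + 3*x**2 + 2*x*y**2 - x*y - x + y**3 - 2*y**2 - 2*y + 1.
Note: deg(f) ≤ deg(F) = 3; strict inequality happens when F is divisible by Z (lost terms).


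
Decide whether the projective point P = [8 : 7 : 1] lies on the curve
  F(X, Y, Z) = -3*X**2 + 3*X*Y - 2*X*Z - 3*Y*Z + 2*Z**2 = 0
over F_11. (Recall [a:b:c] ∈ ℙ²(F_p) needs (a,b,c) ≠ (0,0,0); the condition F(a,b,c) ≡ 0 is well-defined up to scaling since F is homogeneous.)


F(8,7,1) ≡ 7 (mod 11); P is NOT on the curve.

Evaluate F(8, 7, 1) term-by-term (mod 11).
  -3*X**2 ↦ -3·64·1·1 = -192
  3*X*Y ↦ 3·8·7·1 = 168
  -2*X*Z ↦ -2·8·1·1 = -16
  -3*Y*Z ↦ -3·1·7·1 = -21
  2*Z**2 ↦ 2·1·1·1 = 2
Sum: F(8, 7, 1) = (-192) + (168) + (-16) + (-21) + (2) = -59.
Reducing mod 11: -59 ≡ 7 (mod 11).
Since F(a, b, c) ≡ 7 ≠ 0 (mod 11), P does NOT lie on the curve.


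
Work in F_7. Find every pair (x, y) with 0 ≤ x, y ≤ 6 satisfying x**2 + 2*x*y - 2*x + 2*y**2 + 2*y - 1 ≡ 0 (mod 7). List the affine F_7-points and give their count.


Affine F_7-points: {(1, 2), (1, 3), (2, 1), (2, 3), (4, 0), (4, 2), (5, 0), (5, 1)}; count = 8.

For each of the 49 pairs (x, y) ∈ F_7², evaluate f(x, y) mod 7. Record the zeros.
  x = 0: [0↦6, 1↦3, 2↦4, 3↦2, 4↦4, 5↦3, 6↦6]  zeros at y ∈ ∅
  x = 1: [0↦5, 1↦4, 2↦0, 3↦0, 4↦4, 5↦5, 6↦3]  zeros at y ∈ {2, 3}
  x = 2: [0↦6, 1↦0, 2↦5, 3↦0, 4↦6, 5↦2, 6↦2]  zeros at y ∈ {1, 3}
  x = 3: [0↦2, 1↦5, 2↦5, 3↦2, 4↦3, 5↦1, 6↦3]  zeros at y ∈ ∅
  x = 4: [0↦0, 1↦5, 2↦0, 3↦6, 4↦2, 5↦2, 6↦6]  zeros at y ∈ {0, 2}
  x = 5: [0↦0, 1↦0, 2↦4, 3↦5, 4↦3, 5↦5, 6↦4]  zeros at y ∈ {0, 1}
  x = 6: [0↦2, 1↦4, 2↦3, 3↦6, 4↦6, 5↦3, 6↦4]  zeros at y ∈ ∅
Collecting zeros: affine points = {(1, 2), (1, 3), (2, 1), (2, 3), (4, 0), (4, 2), (5, 0), (5, 1)}.
Total count |C(F_7)_aff| = 8.


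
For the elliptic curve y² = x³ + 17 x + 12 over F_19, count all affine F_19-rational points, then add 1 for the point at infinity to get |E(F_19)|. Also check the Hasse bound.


Affine points = {(1, 7), (1, 12), (2, 4), (2, 15), (4, 7), (4, 12), (6, 8), (6, 11), (9, 1), (9, 18), (10, 2), (10, 17), (12, 5), (12, 14), (13, 6), (13, 13), (14, 7), (14, 12)}; affine count = 18; |E(F_19)| = 19.

Discriminant check: Δ ∝ 4a³ + 27b² = 4·17³ + 27·12² = 4·4913 + 27·144 ≡ 18 (mod 19). Nonzero ⇒ E is nonsingular.
For each x ∈ F_19, compute rhs = x³ + 17·x + 12 mod 19, then count y ∈ F_19 with y² ≡ rhs.
  x = 0: rhs = 12, matching y values: none (0 points).
  x = 1: rhs = 11, matching y values: 7, 12 (2 points).
  x = 2: rhs = 16, matching y values: 4, 15 (2 points).
  x = 3: rhs = 14, matching y values: none (0 points).
  x = 4: rhs = 11, matching y values: 7, 12 (2 points).
  x = 5: rhs = 13, matching y values: none (0 points).
  x = 6: rhs = 7, matching y values: 8, 11 (2 points).
  x = 7: rhs = 18, matching y values: none (0 points).
  x = 8: rhs = 14, matching y values: none (0 points).
  x = 9: rhs = 1, matching y values: 1, 18 (2 points).
  x = 10: rhs = 4, matching y values: 2, 17 (2 points).
  x = 11: rhs = 10, matching y values: none (0 points).
  x = 12: rhs = 6, matching y values: 5, 14 (2 points).
  x = 13: rhs = 17, matching y values: 6, 13 (2 points).
  x = 14: rhs = 11, matching y values: 7, 12 (2 points).
  x = 15: rhs = 13, matching y values: none (0 points).
  x = 16: rhs = 10, matching y values: none (0 points).
  x = 17: rhs = 8, matching y values: none (0 points).
  x = 18: rhs = 13, matching y values: none (0 points).
Total affine count: 18.
Full point count |E(F_19)| = 18 + 1 = 19.
Hasse bound: |19 − (19+1)| = |-1| = 1 ≤ 2√19 ≈ 8.7178 ✓.


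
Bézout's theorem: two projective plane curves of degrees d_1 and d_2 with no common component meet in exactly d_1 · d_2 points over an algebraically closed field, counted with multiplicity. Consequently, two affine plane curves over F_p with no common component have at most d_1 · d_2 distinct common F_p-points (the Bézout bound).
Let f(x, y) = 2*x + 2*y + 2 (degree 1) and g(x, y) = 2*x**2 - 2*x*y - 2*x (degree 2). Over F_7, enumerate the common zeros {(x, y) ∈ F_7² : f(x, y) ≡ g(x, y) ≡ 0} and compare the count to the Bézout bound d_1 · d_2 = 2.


Common zeros: {(0, 6)}; count = 1; Bézout bound = 2.

deg(f) = 1, deg(g) = 2, so Bézout bound = 2.
Scan x ∈ F_7. For each x, list the y ∈ F_7 with f(x, y) ≡ 0 and those with g(x, y) ≡ 0 (mod 7); the common zeros in that column are the intersection.
  x = 0: f ≡ 0 at y ∈ {6}; g ≡ 0 at y ∈ {0, 1, 2, 3, 4, 5, 6}; common: {6}.
  x = 1: f ≡ 0 at y ∈ {5}; g ≡ 0 at y ∈ {0}; common: ∅.
  x = 2: f ≡ 0 at y ∈ {4}; g ≡ 0 at y ∈ {1}; common: ∅.
  x = 3: f ≡ 0 at y ∈ {3}; g ≡ 0 at y ∈ {2}; common: ∅.
  x = 4: f ≡ 0 at y ∈ {2}; g ≡ 0 at y ∈ {3}; common: ∅.
  x = 5: f ≡ 0 at y ∈ {1}; g ≡ 0 at y ∈ {4}; common: ∅.
  x = 6: f ≡ 0 at y ∈ {0}; g ≡ 0 at y ∈ {5}; common: ∅.
Collecting: common zeros = {(0, 6)}, so the count is 1.
Comparison with the Bézout bound: 1 ≤ 2 = deg(f)·deg(g), as expected for curves with no common component (the affine F_7-count falls short of the bound because intersections may lie at infinity, over extension fields, or carry multiplicity).


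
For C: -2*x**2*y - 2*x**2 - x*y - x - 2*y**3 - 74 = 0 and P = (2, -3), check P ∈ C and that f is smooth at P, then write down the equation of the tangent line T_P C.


Tangent line at P: 18*x - 64*y - 228 = 0.

Step 1: f(2, -3) = 0, so P lies on C.
Step 2: partial derivatives
  f_x(x, y) = -4*x*y - 4*x - y - 1, f_y(x, y) = -2*x**2 - x - 6*y**2.
  f_x(P) = 18, f_y(P) = -64 (gradient nonzero, so P is smooth).
Step 3: tangent line at P: 18·(x − 2) + -64·(y − -3) = 0.
Expanding: 18*x - 64*y - 228 = 0.


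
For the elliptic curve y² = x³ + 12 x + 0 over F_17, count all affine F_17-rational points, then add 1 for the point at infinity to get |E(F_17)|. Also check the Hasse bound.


Affine points = {(0, 0), (1, 8), (1, 9), (2, 7), (2, 10), (5, 7), (5, 10), (6, 4), (6, 13), (7, 6), (7, 11), (8, 8), (8, 9), (9, 2), (9, 15), (10, 7), (10, 10), (11, 1), (11, 16), (12, 6), (12, 11), (15, 6), (15, 11), (16, 2), (16, 15)}; affine count = 25; |E(F_17)| = 26.

Discriminant check: Δ ∝ 4a³ + 27b² = 4·12³ + 27·0² = 4·1728 + 27·0 ≡ 10 (mod 17). Nonzero ⇒ E is nonsingular.
For each x ∈ F_17, compute rhs = x³ + 12·x + 0 mod 17, then count y ∈ F_17 with y² ≡ rhs.
  x = 0: rhs = 0, matching y values: 0 (1 points).
  x = 1: rhs = 13, matching y values: 8, 9 (2 points).
  x = 2: rhs = 15, matching y values: 7, 10 (2 points).
  x = 3: rhs = 12, matching y values: none (0 points).
  x = 4: rhs = 10, matching y values: none (0 points).
  x = 5: rhs = 15, matching y values: 7, 10 (2 points).
  x = 6: rhs = 16, matching y values: 4, 13 (2 points).
  x = 7: rhs = 2, matching y values: 6, 11 (2 points).
  x = 8: rhs = 13, matching y values: 8, 9 (2 points).
  x = 9: rhs = 4, matching y values: 2, 15 (2 points).
  x = 10: rhs = 15, matching y values: 7, 10 (2 points).
  x = 11: rhs = 1, matching y values: 1, 16 (2 points).
  x = 12: rhs = 2, matching y values: 6, 11 (2 points).
  x = 13: rhs = 7, matching y values: none (0 points).
  x = 14: rhs = 5, matching y values: none (0 points).
  x = 15: rhs = 2, matching y values: 6, 11 (2 points).
  x = 16: rhs = 4, matching y values: 2, 15 (2 points).
Total affine count: 25.
Full point count |E(F_17)| = 25 + 1 = 26.
Hasse bound: |26 − (17+1)| = |8| = 8 ≤ 2√17 ≈ 8.2462 ✓.


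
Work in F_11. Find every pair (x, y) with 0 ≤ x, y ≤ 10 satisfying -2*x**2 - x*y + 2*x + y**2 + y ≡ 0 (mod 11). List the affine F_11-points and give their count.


Affine F_11-points: {(0, 0), (0, 10), (1, 0), (5, 2), (6, 2), (6, 3), (7, 7), (7, 10), (10, 3), (10, 6)}; count = 10.

For each of the 121 pairs (x, y) ∈ F_11², evaluate f(x, y) mod 11. Record the zeros.
  x = 0: [0↦0, 1↦2, 2↦6, 3↦1, 4↦9, 5↦8, 6↦9, 7↦1, 8↦6, 9↦2, 10↦0]  zeros at y ∈ {0, 10}
  x = 1: [0↦0, 1↦1, 2↦4, 3↦9, 4↦5, 5↦3, 6↦3, 7↦5, 8↦9, 9↦4, 10↦1]  zeros at y ∈ {0}
  x = 2: [0↦7, 1↦7, 2↦9, 3↦2, 4↦8, 5↦5, 6↦4, 7↦5, 8↦8, 9↦2, 10↦9]  zeros at y ∈ ∅
  x = 3: [0↦10, 1↦9, 2↦10, 3↦2, 4↦7, 5↦3, 6↦1, 7↦1, 8↦3, 9↦7, 10↦2]  zeros at y ∈ ∅
  x = 4: [0↦9, 1↦7, 2↦7, 3↦9, 4↦2, 5↦8, 6↦5, 7↦4, 8↦5, 9↦8, 10↦2]  zeros at y ∈ ∅
  x = 5: [0↦4, 1↦1, 2↦0, 3↦1, 4↦4, 5↦9, 6↦5, 7↦3, 8↦3, 9↦5, 10↦9]  zeros at y ∈ {2}
  x = 6: [0↦6, 1↦2, 2↦0, 3↦0, 4↦2, 5↦6, 6↦1, 7↦9, 8↦8, 9↦9, 10↦1]  zeros at y ∈ {2, 3}
  x = 7: [0↦4, 1↦10, 2↦7, 3↦6, 4↦7, 5↦10, 6↦4, 7↦0, 8↦9, 9↦9, 10↦0]  zeros at y ∈ {7, 10}
  x = 8: [0↦9, 1↦3, 2↦10, 3↦8, 4↦8, 5↦10, 6↦3, 7↦9, 8↦6, 9↦5, 10↦6]  zeros at y ∈ ∅
  x = 9: [0↦10, 1↦3, 2↦9, 3↦6, 4↦5, 5↦6, 6↦9, 7↦3, 8↦10, 9↦8, 10↦8]  zeros at y ∈ ∅
  x = 10: [0↦7, 1↦10, 2↦4, 3↦0, 4↦9, 5↦9, 6↦0, 7↦4, 8↦10, 9↦7, 10↦6]  zeros at y ∈ {3, 6}
Collecting zeros: affine points = {(0, 0), (0, 10), (1, 0), (5, 2), (6, 2), (6, 3), (7, 7), (7, 10), (10, 3), (10, 6)}.
Total count |C(F_11)_aff| = 10.


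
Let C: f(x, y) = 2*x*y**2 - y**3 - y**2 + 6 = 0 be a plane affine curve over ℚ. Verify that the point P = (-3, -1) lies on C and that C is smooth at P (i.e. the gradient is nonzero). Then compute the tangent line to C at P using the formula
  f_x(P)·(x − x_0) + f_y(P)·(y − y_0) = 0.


Tangent line at P: 2*x + 11*y + 17 = 0.

Step 1: f(-3, -1) = 0, so P lies on C.
Step 2: partial derivatives
  f_x(x, y) = 2*y**2, f_y(x, y) = 4*x*y - 3*y**2 - 2*y.
  f_x(P) = 2, f_y(P) = 11 (gradient nonzero, so P is smooth).
Step 3: tangent line at P: 2·(x − -3) + 11·(y − -1) = 0.
Expanding: 2*x + 11*y + 17 = 0.


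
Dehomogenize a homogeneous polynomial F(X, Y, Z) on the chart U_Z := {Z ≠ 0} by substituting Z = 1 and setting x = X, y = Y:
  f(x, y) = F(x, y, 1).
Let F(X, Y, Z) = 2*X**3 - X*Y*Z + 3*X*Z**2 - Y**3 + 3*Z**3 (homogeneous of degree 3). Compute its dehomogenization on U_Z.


f(x, y) = 2*x**3 - x*y + 3*x - y**3 + 3

On U_Z we set Z = 1. Each monomial c·X^i·Y^j·Z^k in F becomes c·x^i·y^j·1^k = c·x^i·y^j.
Substituting Z = 1: F(X, Y, 1) = 2*x**3 - x*y + 3*x - y**3 + 3.
Note: deg(f) ≤ deg(F) = 3; strict inequality happens when F is divisible by Z (lost terms).


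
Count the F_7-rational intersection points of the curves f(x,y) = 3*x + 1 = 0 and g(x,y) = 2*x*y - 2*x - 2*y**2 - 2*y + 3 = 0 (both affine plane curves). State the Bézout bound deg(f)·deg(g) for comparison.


Common zeros: ∅; count = 0; Bézout bound = 2.

deg(f) = 1, deg(g) = 2, so Bézout bound = 2.
Scan x ∈ F_7. For each x, list the y ∈ F_7 with f(x, y) ≡ 0 and those with g(x, y) ≡ 0 (mod 7); the common zeros in that column are the intersection.
  x = 0: f ≡ 0 at y ∈ ∅; g ≡ 0 at y ∈ {3}; common: ∅.
  x = 1: f ≡ 0 at y ∈ ∅; g ≡ 0 at y ∈ {2, 5}; common: ∅.
  x = 2: f ≡ 0 at y ∈ {0, 1, 2, 3, 4, 5, 6}; g ≡ 0 at y ∈ ∅; common: ∅.
  x = 3: f ≡ 0 at y ∈ ∅; g ≡ 0 at y ∈ ∅; common: ∅.
  x = 4: f ≡ 0 at y ∈ ∅; g ≡ 0 at y ∈ ∅; common: ∅.
  x = 5: f ≡ 0 at y ∈ ∅; g ≡ 0 at y ∈ {0, 4}; common: ∅.
  x = 6: f ≡ 0 at y ∈ ∅; g ≡ 0 at y ∈ {6}; common: ∅.
Collecting: common zeros = ∅, so the count is 0.
Comparison with the Bézout bound: 0 ≤ 2 = deg(f)·deg(g), as expected for curves with no common component (the affine F_7-count falls short of the bound because intersections may lie at infinity, over extension fields, or carry multiplicity).


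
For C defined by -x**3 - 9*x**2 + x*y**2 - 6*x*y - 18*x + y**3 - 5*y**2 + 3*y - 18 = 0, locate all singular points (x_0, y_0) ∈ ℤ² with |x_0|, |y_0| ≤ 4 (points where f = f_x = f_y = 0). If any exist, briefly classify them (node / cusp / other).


Singular points: {(-3, 3)}; classification: cusp.

Compute partial derivatives:
  f_x = -3*x**2 - 18*x + y**2 - 6*y - 18.
  f_y = 2*x*y - 6*x + 3*y**2 - 10*y + 3.
Scan x_0 ∈ {−4, ..., 4}. For each x_0, f_y(x_0, y) is a polynomial in y; find its integer roots y ∈ {−4, ..., 4}, then test f_x and f at those candidates.
  x = -4: f_y(-4, y) = 3*y**2 - 18*y + 27; vanishes at y ∈ {3}. (-4, 3): f_x = -3 ≠ 0.
  x = -3: f_y(-3, y) = 3*y**2 - 16*y + 21; vanishes at y ∈ {3}. (-3, 3): f_x = 0, f = 0 — SINGULAR.
  x = -2: f_y(-2, y) = 3*y**2 - 14*y + 15; vanishes at y ∈ {3}. (-2, 3): f_x = -3 ≠ 0.
  x = -1: f_y(-1, y) = 3*y**2 - 12*y + 9; vanishes at y ∈ {1, 3}. (-1, 1): f_x = -8 ≠ 0; (-1, 3): f_x = -12 ≠ 0.
  x = 0: f_y(0, y) = 3*y**2 - 10*y + 3; vanishes at y ∈ {3}. (0, 3): f_x = -27 ≠ 0.
  x = 1: f_y(1, y) = 3*y**2 - 8*y - 3; vanishes at y ∈ {3}. (1, 3): f_x = -48 ≠ 0.
  x = 2: f_y(2, y) = 3*y**2 - 6*y - 9; vanishes at y ∈ {-1, 3}. (2, -1): f_x = -59 ≠ 0; (2, 3): f_x = -75 ≠ 0.
  x = 3: f_y(3, y) = 3*y**2 - 4*y - 15; vanishes at y ∈ {3}. (3, 3): f_x = -108 ≠ 0.
  x = 4: f_y(4, y) = 3*y**2 - 2*y - 21; vanishes at y ∈ {3}. (4, 3): f_x = -147 ≠ 0.
Only singular point on the grid: (-3, 3).
Classify: substitute x = -3 + u, y = 3 + v and expand: f = -u**3 + u*v**2 + v**3 + v**2.
No constant or linear terms (consistent with a singular point). Quadratic part: v**2. Cubic part: -u**3 + u*v**2 + v**3.
The quadratic part v**2 is a perfect square, so there is a single (double) tangent line v = 0, i.e. y = 3. Restricting the cubic part to that line (v = 0) leaves -u**3 ≠ 0, so f is not divisible by v and the branch is v² ≈ u**3 to lowest order — this is a cusp.
Classification: cusp.


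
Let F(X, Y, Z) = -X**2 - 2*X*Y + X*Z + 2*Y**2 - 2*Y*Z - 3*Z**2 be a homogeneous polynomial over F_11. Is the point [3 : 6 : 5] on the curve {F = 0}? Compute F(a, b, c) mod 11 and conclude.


F(3,6,5) ≡ 6 (mod 11); P is NOT on the curve.

Evaluate F(3, 6, 5) term-by-term (mod 11).
  -X**2 ↦ -1·9·1·1 = -9
  -2*X*Y ↦ -2·3·6·1 = -36
  X*Z ↦ 1·3·1·5 = 15
  2*Y**2 ↦ 2·1·36·1 = 72
  -2*Y*Z ↦ -2·1·6·5 = -60
  -3*Z**2 ↦ -3·1·1·25 = -75
Sum: F(3, 6, 5) = (-9) + (-36) + (15) + (72) + (-60) + (-75) = -93.
Reducing mod 11: -93 ≡ 6 (mod 11).
Since F(a, b, c) ≡ 6 ≠ 0 (mod 11), P does NOT lie on the curve.


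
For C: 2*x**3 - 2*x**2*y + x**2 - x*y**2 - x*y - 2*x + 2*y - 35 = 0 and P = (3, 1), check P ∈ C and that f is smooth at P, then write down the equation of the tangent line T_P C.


Tangent line at P: 44*x - 25*y - 107 = 0.

Step 1: f(3, 1) = 0, so P lies on C.
Step 2: partial derivatives
  f_x(x, y) = 6*x**2 - 4*x*y + 2*x - y**2 - y - 2, f_y(x, y) = -2*x**2 - 2*x*y - x + 2.
  f_x(P) = 44, f_y(P) = -25 (gradient nonzero, so P is smooth).
Step 3: tangent line at P: 44·(x − 3) + -25·(y − 1) = 0.
Expanding: 44*x - 25*y - 107 = 0.


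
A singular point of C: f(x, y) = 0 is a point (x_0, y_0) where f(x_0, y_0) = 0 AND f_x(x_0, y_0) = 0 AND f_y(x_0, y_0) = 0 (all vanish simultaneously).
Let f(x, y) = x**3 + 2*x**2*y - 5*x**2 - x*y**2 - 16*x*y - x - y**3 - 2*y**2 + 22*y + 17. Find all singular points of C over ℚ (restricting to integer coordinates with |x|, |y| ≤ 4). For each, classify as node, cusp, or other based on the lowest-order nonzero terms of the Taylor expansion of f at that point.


Singular points: {(3, -2)}; classification: cusp.

Compute partial derivatives:
  f_x = 3*x**2 + 4*x*y - 10*x - y**2 - 16*y - 1.
  f_y = 2*x**2 - 2*x*y - 16*x - 3*y**2 - 4*y + 22.
Scan x_0 ∈ {−4, ..., 4}. For each x_0, f_y(x_0, y) is a polynomial in y; find its integer roots y ∈ {−4, ..., 4}, then test f_x and f at those candidates.
  x = -4: f_y(-4, y) = -3*y**2 + 4*y + 118; no integer root y with |y| ≤ 4.
  x = -3: f_y(-3, y) = -3*y**2 + 2*y + 88; no integer root y with |y| ≤ 4.
  x = -2: f_y(-2, y) = 62 - 3*y**2; no integer root y with |y| ≤ 4.
  x = -1: f_y(-1, y) = -3*y**2 - 2*y + 40; vanishes at y ∈ {-4}. (-1, -4): f_x = 76 ≠ 0.
  x = 0: f_y(0, y) = -3*y**2 - 4*y + 22; no integer root y with |y| ≤ 4.
  x = 1: f_y(1, y) = -3*y**2 - 6*y + 8; no integer root y with |y| ≤ 4.
  x = 2: f_y(2, y) = -3*y**2 - 8*y - 2; no integer root y with |y| ≤ 4.
  x = 3: f_y(3, y) = -3*y**2 - 10*y - 8; vanishes at y ∈ {-2}. (3, -2): f_x = 0, f = 0 — SINGULAR.
  x = 4: f_y(4, y) = -3*y**2 - 12*y - 10; no integer root y with |y| ≤ 4.
Only singular point on the grid: (3, -2).
Classify: substitute x = 3 + u, y = -2 + v and expand: f = u**3 + 2*u**2*v - u*v**2 - v**3 + v**2.
No constant or linear terms (consistent with a singular point). Quadratic part: v**2. Cubic part: u**3 + 2*u**2*v - u*v**2 - v**3.
The quadratic part v**2 is a perfect square, so there is a single (double) tangent line v = 0, i.e. y = -2. Restricting the cubic part to that line (v = 0) leaves u**3 ≠ 0, so f is not divisible by v and the branch is v² ≈ -u**3 to lowest order — this is a cusp.
Classification: cusp.


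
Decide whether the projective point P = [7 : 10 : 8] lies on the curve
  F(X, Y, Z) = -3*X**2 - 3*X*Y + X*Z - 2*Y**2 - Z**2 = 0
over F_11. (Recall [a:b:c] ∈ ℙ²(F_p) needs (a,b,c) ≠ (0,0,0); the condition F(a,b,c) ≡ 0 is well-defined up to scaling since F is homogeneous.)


F(7,10,8) ≡ 7 (mod 11); P is NOT on the curve.

Evaluate F(7, 10, 8) term-by-term (mod 11).
  -3*X**2 ↦ -3·49·1·1 = -147
  -3*X*Y ↦ -3·7·10·1 = -210
  X*Z ↦ 1·7·1·8 = 56
  -2*Y**2 ↦ -2·1·100·1 = -200
  -Z**2 ↦ -1·1·1·64 = -64
Sum: F(7, 10, 8) = (-147) + (-210) + (56) + (-200) + (-64) = -565.
Reducing mod 11: -565 ≡ 7 (mod 11).
Since F(a, b, c) ≡ 7 ≠ 0 (mod 11), P does NOT lie on the curve.


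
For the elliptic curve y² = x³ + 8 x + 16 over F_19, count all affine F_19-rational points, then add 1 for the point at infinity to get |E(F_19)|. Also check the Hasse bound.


Affine points = {(0, 4), (0, 15), (1, 5), (1, 14), (4, 6), (4, 13), (7, 4), (7, 15), (9, 0), (12, 4), (12, 15), (17, 7), (17, 12), (18, 8), (18, 11)}; affine count = 15; |E(F_19)| = 16.

Discriminant check: Δ ∝ 4a³ + 27b² = 4·8³ + 27·16² = 4·512 + 27·256 ≡ 11 (mod 19). Nonzero ⇒ E is nonsingular.
For each x ∈ F_19, compute rhs = x³ + 8·x + 16 mod 19, then count y ∈ F_19 with y² ≡ rhs.
  x = 0: rhs = 16, matching y values: 4, 15 (2 points).
  x = 1: rhs = 6, matching y values: 5, 14 (2 points).
  x = 2: rhs = 2, matching y values: none (0 points).
  x = 3: rhs = 10, matching y values: none (0 points).
  x = 4: rhs = 17, matching y values: 6, 13 (2 points).
  x = 5: rhs = 10, matching y values: none (0 points).
  x = 6: rhs = 14, matching y values: none (0 points).
  x = 7: rhs = 16, matching y values: 4, 15 (2 points).
  x = 8: rhs = 3, matching y values: none (0 points).
  x = 9: rhs = 0, matching y values: 0 (1 points).
  x = 10: rhs = 13, matching y values: none (0 points).
  x = 11: rhs = 10, matching y values: none (0 points).
  x = 12: rhs = 16, matching y values: 4, 15 (2 points).
  x = 13: rhs = 18, matching y values: none (0 points).
  x = 14: rhs = 3, matching y values: none (0 points).
  x = 15: rhs = 15, matching y values: none (0 points).
  x = 16: rhs = 3, matching y values: none (0 points).
  x = 17: rhs = 11, matching y values: 7, 12 (2 points).
  x = 18: rhs = 7, matching y values: 8, 11 (2 points).
Total affine count: 15.
Full point count |E(F_19)| = 15 + 1 = 16.
Hasse bound: |16 − (19+1)| = |-4| = 4 ≤ 2√19 ≈ 8.7178 ✓.


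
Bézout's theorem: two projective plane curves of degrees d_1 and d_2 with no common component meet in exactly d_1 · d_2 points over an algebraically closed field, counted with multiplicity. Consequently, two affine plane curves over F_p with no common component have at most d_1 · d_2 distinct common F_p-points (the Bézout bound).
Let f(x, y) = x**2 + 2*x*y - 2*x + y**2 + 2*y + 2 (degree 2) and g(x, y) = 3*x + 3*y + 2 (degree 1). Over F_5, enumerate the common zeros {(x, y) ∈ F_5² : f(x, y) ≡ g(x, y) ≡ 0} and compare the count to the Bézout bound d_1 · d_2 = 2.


Common zeros: {(0, 1)}; count = 1; Bézout bound = 2.

deg(f) = 2, deg(g) = 1, so Bézout bound = 2.
Scan x ∈ F_5. For each x, list the y ∈ F_5 with f(x, y) ≡ 0 and those with g(x, y) ≡ 0 (mod 5); the common zeros in that column are the intersection.
  x = 0: f ≡ 0 at y ∈ {1, 2}; g ≡ 0 at y ∈ {1}; common: {1}.
  x = 1: f ≡ 0 at y ∈ ∅; g ≡ 0 at y ∈ {0}; common: ∅.
  x = 2: f ≡ 0 at y ∈ ∅; g ≡ 0 at y ∈ {4}; common: ∅.
  x = 3: f ≡ 0 at y ∈ {0, 2}; g ≡ 0 at y ∈ {3}; common: ∅.
  x = 4: f ≡ 0 at y ∈ {0}; g ≡ 0 at y ∈ {2}; common: ∅.
Collecting: common zeros = {(0, 1)}, so the count is 1.
Comparison with the Bézout bound: 1 ≤ 2 = deg(f)·deg(g), as expected for curves with no common component (the affine F_5-count falls short of the bound because intersections may lie at infinity, over extension fields, or carry multiplicity).


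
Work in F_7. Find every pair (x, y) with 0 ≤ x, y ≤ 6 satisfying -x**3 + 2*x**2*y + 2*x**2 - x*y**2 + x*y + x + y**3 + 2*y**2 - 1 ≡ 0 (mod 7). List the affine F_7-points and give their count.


Affine F_7-points: {(0, 6), (2, 4), (3, 0), (3, 1), (4, 4), (5, 2)}; count = 6.

For each of the 49 pairs (x, y) ∈ F_7², evaluate f(x, y) mod 7. Record the zeros.
  x = 0: [0↦6, 1↦2, 2↦1, 3↦2, 4↦4, 5↦6, 6↦0]  zeros at y ∈ {6}
  x = 1: [0↦1, 1↦6, 2↦5, 3↦4, 4↦2, 5↦5, 6↦5]  zeros at y ∈ ∅
  x = 2: [0↦1, 1↦5, 2↦1, 3↦2, 4↦0, 5↦1, 6↦4]  zeros at y ∈ {4}
  x = 3: [0↦0, 1↦0, 2↦4, 3↦4, 4↦6, 5↦2, 6↦5]  zeros at y ∈ {0, 1}
  x = 4: [0↦6, 1↦6, 2↦1, 3↦4, 4↦0, 5↦2, 6↦2]  zeros at y ∈ {4}
  x = 5: [0↦6, 1↦3, 2↦0, 3↦3, 4↦4, 5↦2, 6↦3]  zeros at y ∈ {2}
  x = 6: [0↦1, 1↦6, 2↦2, 3↦2, 4↦5, 5↦3, 6↦2]  zeros at y ∈ ∅
Collecting zeros: affine points = {(0, 6), (2, 4), (3, 0), (3, 1), (4, 4), (5, 2)}.
Total count |C(F_7)_aff| = 6.


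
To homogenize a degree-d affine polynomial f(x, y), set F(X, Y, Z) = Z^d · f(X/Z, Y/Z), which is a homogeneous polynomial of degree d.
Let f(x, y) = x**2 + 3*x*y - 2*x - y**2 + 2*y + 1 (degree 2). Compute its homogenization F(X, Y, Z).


F(X, Y, Z) = X**2 + 3*X*Y - 2*X*Z - Y**2 + 2*Y*Z + Z**2

deg(f) = 2.
Substitute x = X/Z, y = Y/Z into f, then multiply by Z^2.
  monomial 1·x^2·y^0 ↦ 1·X^2·Y^0·Z^0.
  monomial 3·x^1·y^1 ↦ 3·X^1·Y^1·Z^0.
  monomial -2·x^1·y^0 ↦ -2·X^1·Y^0·Z^1.
  monomial -1·x^0·y^2 ↦ -1·X^0·Y^2·Z^0.
  monomial 2·x^0·y^1 ↦ 2·X^0·Y^1·Z^1.
  monomial 1·x^0·y^0 ↦ 1·X^0·Y^0·Z^2.
Collecting: F(X, Y, Z) = X**2 + 3*X*Y - 2*X*Z - Y**2 + 2*Y*Z + Z**2.


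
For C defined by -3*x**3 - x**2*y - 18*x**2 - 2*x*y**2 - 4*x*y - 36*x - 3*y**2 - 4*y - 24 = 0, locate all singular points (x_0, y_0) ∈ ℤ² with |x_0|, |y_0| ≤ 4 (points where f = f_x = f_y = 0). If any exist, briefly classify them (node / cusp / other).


Singular points: {(-2, 0)}; classification: cusp.

Compute partial derivatives:
  f_x = -9*x**2 - 2*x*y - 36*x - 2*y**2 - 4*y - 36.
  f_y = -x**2 - 4*x*y - 4*x - 6*y - 4.
Scan x_0 ∈ {−4, ..., 4}. For each x_0, f_y(x_0, y) is a polynomial in y; find its integer roots y ∈ {−4, ..., 4}, then test f_x and f at those candidates.
  x = -4: f_y(-4, y) = 10*y - 4; no integer root y with |y| ≤ 4.
  x = -3: f_y(-3, y) = 6*y - 1; no integer root y with |y| ≤ 4.
  x = -2: f_y(-2, y) = 2*y; vanishes at y ∈ {0}. (-2, 0): f_x = 0, f = 0 — SINGULAR.
  x = -1: f_y(-1, y) = -2*y - 1; no integer root y with |y| ≤ 4.
  x = 0: f_y(0, y) = -6*y - 4; no integer root y with |y| ≤ 4.
  x = 1: f_y(1, y) = -10*y - 9; no integer root y with |y| ≤ 4.
  x = 2: f_y(2, y) = -14*y - 16; no integer root y with |y| ≤ 4.
  x = 3: f_y(3, y) = -18*y - 25; no integer root y with |y| ≤ 4.
  x = 4: f_y(4, y) = -22*y - 36; no integer root y with |y| ≤ 4.
Only singular point on the grid: (-2, 0).
Classify: substitute x = -2 + u, y = 0 + v and expand: f = -3*u**3 - u**2*v - 2*u*v**2 + v**2.
No constant or linear terms (consistent with a singular point). Quadratic part: v**2. Cubic part: -3*u**3 - u**2*v - 2*u*v**2.
The quadratic part v**2 is a perfect square, so there is a single (double) tangent line v = 0, i.e. y = 0. Restricting the cubic part to that line (v = 0) leaves -3*u**3 ≠ 0, so f is not divisible by v and the branch is v² ≈ 3*u**3 to lowest order — this is a cusp.
Classification: cusp.


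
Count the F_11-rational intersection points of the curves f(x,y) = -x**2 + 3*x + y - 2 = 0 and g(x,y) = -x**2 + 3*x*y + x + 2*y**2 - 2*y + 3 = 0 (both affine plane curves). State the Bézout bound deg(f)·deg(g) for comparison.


Common zeros: ∅; count = 0; Bézout bound = 4.

deg(f) = 2, deg(g) = 2, so Bézout bound = 4.
Scan x ∈ F_11. For each x, list the y ∈ F_11 with f(x, y) ≡ 0 and those with g(x, y) ≡ 0 (mod 11); the common zeros in that column are the intersection.
  x = 0: f ≡ 0 at y ∈ {2}; g ≡ 0 at y ∈ ∅; common: ∅.
  x = 1: f ≡ 0 at y ∈ {0}; g ≡ 0 at y ∈ ∅; common: ∅.
  x = 2: f ≡ 0 at y ∈ {0}; g ≡ 0 at y ∈ ∅; common: ∅.
  x = 3: f ≡ 0 at y ∈ {2}; g ≡ 0 at y ∈ ∅; common: ∅.
  x = 4: f ≡ 0 at y ∈ {6}; g ≡ 0 at y ∈ ∅; common: ∅.
  x = 5: f ≡ 0 at y ∈ {1}; g ≡ 0 at y ∈ ∅; common: ∅.
  x = 6: f ≡ 0 at y ∈ {9}; g ≡ 0 at y ∈ ∅; common: ∅.
  x = 7: f ≡ 0 at y ∈ {8}; g ≡ 0 at y ∈ ∅; common: ∅.
  x = 8: f ≡ 0 at y ∈ {9}; g ≡ 0 at y ∈ ∅; common: ∅.
  x = 9: f ≡ 0 at y ∈ {1}; g ≡ 0 at y ∈ {2}; common: ∅.
  x = 10: f ≡ 0 at y ∈ {6}; g ≡ 0 at y ∈ ∅; common: ∅.
Collecting: common zeros = ∅, so the count is 0.
Comparison with the Bézout bound: 0 ≤ 4 = deg(f)·deg(g), as expected for curves with no common component (the affine F_11-count falls short of the bound because intersections may lie at infinity, over extension fields, or carry multiplicity).
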